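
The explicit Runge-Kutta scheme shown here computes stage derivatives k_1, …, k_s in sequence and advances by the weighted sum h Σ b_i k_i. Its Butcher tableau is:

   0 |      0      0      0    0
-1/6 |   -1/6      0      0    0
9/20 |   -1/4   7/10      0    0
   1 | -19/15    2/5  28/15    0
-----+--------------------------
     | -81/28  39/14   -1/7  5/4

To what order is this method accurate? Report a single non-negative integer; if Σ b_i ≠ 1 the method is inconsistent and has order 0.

1

b = (-81/28, 39/14, -1/7, 5/4)
c = (0, -1/6, 9/20, 1)
Ac = (0, 0, -7/60, 58/75)
Σ b_i: (-81/28)·1 + 39/14·1 + (-1/7)·1 + 5/4·1 = 1 ✓
b·c: 39/14·(-1/6) + (-1/7)·9/20 + 5/4·1 = 101/140 ≠ 1/2 ⇒ order 1.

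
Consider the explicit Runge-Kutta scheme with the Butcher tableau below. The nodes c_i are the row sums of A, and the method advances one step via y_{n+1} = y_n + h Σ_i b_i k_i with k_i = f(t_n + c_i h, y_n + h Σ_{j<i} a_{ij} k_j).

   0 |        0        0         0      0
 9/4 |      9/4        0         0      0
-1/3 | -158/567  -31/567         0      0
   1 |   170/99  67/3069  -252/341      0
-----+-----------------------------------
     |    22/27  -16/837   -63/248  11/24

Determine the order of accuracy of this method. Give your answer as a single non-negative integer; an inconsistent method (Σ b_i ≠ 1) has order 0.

4

b = (22/27, -16/837, -63/248, 11/24)
c = (0, 9/4, -1/3, 1)
Ac = (0, 0, -31/252, 13/44)
Σ b_i: 22/27·1 + (-16/837)·1 + (-63/248)·1 + 11/24·1 = 1 ✓
b·c: (-16/837)·9/4 + (-63/248)·(-1/3) + 11/24·1 = 1/2 ✓
b·c²: (-16/837)·81/16 + (-63/248)·1/9 + 11/24·1 = 1/3 ✓
b·Ac: (-63/248)·(-31/252) + 11/24·13/44 = 1/6 ✓
b·c³: (-16/837)·729/64 + (-63/248)·(-1/27) + 11/24·1 = 1/4 ✓
b·(c∘Ac): (-63/248)·31/756 + 11/24·13/44 = 1/8 ✓
b·Ac²: (-63/248)·(-31/112) + 11/24·5/176 = 1/12 ✓
b·A²c: 11/24·1/11 = 1/24 ✓; 4 stages ⇒ order 4.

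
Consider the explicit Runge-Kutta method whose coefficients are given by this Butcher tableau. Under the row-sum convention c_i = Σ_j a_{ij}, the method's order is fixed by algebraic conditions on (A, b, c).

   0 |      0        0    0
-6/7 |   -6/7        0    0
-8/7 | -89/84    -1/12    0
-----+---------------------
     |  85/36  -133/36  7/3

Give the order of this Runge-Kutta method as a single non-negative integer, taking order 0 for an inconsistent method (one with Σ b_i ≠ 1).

b = (85/36, -133/36, 7/3)
c = (0, -6/7, -8/7)
Ac = (0, 0, 1/14)
Σ b_i: 85/36·1 + (-133/36)·1 + 7/3·1 = 1 ✓
b·c: (-133/36)·(-6/7) + 7/3·(-8/7) = 1/2 ✓
b·c²: (-133/36)·36/49 + 7/3·64/49 = 1/3 ✓
b·Ac: 7/3·1/14 = 1/6 ✓; 3 stages ⇒ order 3.

3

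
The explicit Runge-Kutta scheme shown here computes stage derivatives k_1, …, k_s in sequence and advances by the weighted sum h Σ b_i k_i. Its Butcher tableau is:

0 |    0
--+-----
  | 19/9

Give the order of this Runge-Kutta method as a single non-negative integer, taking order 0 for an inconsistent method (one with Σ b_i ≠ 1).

b = (19/9)
c = (0)
Σ b_i: 19/9·1 = 19/9 ≠ 1 ⇒ order 0.

0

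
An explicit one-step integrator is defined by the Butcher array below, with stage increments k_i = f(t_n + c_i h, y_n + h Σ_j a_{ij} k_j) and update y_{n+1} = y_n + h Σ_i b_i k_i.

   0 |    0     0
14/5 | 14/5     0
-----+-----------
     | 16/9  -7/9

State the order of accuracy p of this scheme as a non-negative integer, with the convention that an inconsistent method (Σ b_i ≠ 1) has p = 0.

b = (16/9, -7/9)
c = (0, 14/5)
Σ b_i: 16/9·1 + (-7/9)·1 = 1 ✓
b·c: (-7/9)·14/5 = -98/45 ≠ 1/2 ⇒ order 1.

1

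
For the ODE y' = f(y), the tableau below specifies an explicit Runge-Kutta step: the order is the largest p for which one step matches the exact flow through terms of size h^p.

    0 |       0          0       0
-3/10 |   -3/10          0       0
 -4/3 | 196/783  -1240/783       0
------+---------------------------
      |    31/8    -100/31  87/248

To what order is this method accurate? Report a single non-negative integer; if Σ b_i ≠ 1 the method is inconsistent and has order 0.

3

b = (31/8, -100/31, 87/248)
c = (0, -3/10, -4/3)
Ac = (0, 0, 124/261)
Σ b_i: 31/8·1 + (-100/31)·1 + 87/248·1 = 1 ✓
b·c: (-100/31)·(-3/10) + 87/248·(-4/3) = 1/2 ✓
b·c²: (-100/31)·9/100 + 87/248·16/9 = 1/3 ✓
b·Ac: 87/248·124/261 = 1/6 ✓; 3 stages ⇒ order 3.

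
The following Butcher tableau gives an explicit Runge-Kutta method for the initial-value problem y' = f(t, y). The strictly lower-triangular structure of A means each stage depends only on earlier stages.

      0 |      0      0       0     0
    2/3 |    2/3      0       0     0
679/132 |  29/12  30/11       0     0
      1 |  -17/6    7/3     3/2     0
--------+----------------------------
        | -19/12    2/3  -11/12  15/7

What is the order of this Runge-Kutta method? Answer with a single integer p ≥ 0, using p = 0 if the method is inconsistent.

0

b = (-19/12, 2/3, -11/12, 15/7)
c = (0, 2/3, 679/132, 1)
Ac = (0, 0, 20/11, 7343/792)
Σ b_i: (-19/12)·1 + 2/3·1 + (-11/12)·1 + 15/7·1 = 13/42 ≠ 1 ⇒ order 0.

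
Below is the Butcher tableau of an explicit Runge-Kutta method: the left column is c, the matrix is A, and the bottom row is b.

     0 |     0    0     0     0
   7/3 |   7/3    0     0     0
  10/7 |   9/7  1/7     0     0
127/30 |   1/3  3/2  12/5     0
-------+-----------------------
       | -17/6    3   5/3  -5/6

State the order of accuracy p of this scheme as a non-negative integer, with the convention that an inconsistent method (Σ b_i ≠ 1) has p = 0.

b = (-17/6, 3, 5/3, -5/6)
c = (0, 7/3, 10/7, 127/30)
Ac = (0, 0, 1/3, 97/14)
Σ b_i: (-17/6)·1 + 3·1 + 5/3·1 + (-5/6)·1 = 1 ✓
b·c: 3·7/3 + 5/3·10/7 + (-5/6)·127/30 = 1475/252 ≠ 1/2 ⇒ order 1.

1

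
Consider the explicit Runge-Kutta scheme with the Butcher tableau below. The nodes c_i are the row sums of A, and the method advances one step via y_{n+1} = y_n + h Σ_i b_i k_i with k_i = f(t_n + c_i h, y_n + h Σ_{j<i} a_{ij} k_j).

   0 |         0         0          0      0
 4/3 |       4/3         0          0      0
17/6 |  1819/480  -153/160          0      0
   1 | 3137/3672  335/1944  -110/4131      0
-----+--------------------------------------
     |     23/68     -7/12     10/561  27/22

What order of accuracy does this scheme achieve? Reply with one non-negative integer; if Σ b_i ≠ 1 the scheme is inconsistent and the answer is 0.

4

b = (23/68, -7/12, 10/561, 27/22)
c = (0, 4/3, 17/6, 1)
Ac = (0, 0, -51/40, 25/162)
Σ b_i: 23/68·1 + (-7/12)·1 + 10/561·1 + 27/22·1 = 1 ✓
b·c: (-7/12)·4/3 + 10/561·17/6 + 27/22·1 = 1/2 ✓
b·c²: (-7/12)·16/9 + 10/561·289/36 + 27/22·1 = 1/3 ✓
b·Ac: 10/561·(-51/40) + 27/22·25/162 = 1/6 ✓
b·c³: (-7/12)·64/27 + 10/561·4913/216 + 27/22·1 = 1/4 ✓
b·(c∘Ac): 10/561·(-289/80) + 27/22·25/162 = 1/8 ✓
b·Ac²: 10/561·(-17/10) + 27/22·5/54 = 1/12 ✓
b·A²c: 27/22·11/324 = 1/24 ✓; 4 stages ⇒ order 4.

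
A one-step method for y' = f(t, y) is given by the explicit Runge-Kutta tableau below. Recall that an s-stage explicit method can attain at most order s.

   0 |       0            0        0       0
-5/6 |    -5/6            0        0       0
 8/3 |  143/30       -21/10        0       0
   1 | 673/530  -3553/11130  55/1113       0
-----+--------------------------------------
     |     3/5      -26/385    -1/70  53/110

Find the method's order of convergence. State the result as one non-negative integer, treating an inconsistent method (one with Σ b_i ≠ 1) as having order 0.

b = (3/5, -26/385, -1/70, 53/110)
c = (0, -5/6, 8/3, 1)
Ac = (0, 0, 7/4, 253/636)
Σ b_i: 3/5·1 + (-26/385)·1 + (-1/70)·1 + 53/110·1 = 1 ✓
b·c: (-26/385)·(-5/6) + (-1/70)·8/3 + 53/110·1 = 1/2 ✓
b·c²: (-26/385)·25/36 + (-1/70)·64/9 + 53/110·1 = 1/3 ✓
b·Ac: (-1/70)·7/4 + 53/110·253/636 = 1/6 ✓
b·c³: (-26/385)·(-125/216) + (-1/70)·512/27 + 53/110·1 = 1/4 ✓
b·(c∘Ac): (-1/70)·14/3 + 53/110·253/636 = 1/8 ✓
b·Ac²: (-1/70)·(-35/24) + 53/110·55/424 = 1/12 ✓
b·A²c: 53/110·55/636 = 1/24 ✓; 4 stages ⇒ order 4.

4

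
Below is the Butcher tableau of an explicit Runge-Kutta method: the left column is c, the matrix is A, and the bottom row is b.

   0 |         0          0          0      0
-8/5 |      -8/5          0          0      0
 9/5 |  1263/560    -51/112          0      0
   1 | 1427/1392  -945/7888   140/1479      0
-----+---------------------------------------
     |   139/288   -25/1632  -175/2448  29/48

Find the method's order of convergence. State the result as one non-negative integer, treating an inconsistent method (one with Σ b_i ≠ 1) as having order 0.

4

b = (139/288, -25/1632, -175/2448, 29/48)
c = (0, -8/5, 9/5, 1)
Ac = (0, 0, 51/70, 21/58)
Σ b_i: 139/288·1 + (-25/1632)·1 + (-175/2448)·1 + 29/48·1 = 1 ✓
b·c: (-25/1632)·(-8/5) + (-175/2448)·9/5 + 29/48·1 = 1/2 ✓
b·c²: (-25/1632)·64/25 + (-175/2448)·81/25 + 29/48·1 = 1/3 ✓
b·Ac: (-175/2448)·51/70 + 29/48·21/58 = 1/6 ✓
b·c³: (-25/1632)·(-512/125) + (-175/2448)·729/125 + 29/48·1 = 1/4 ✓
b·(c∘Ac): (-175/2448)·459/350 + 29/48·21/58 = 1/8 ✓
b·Ac²: (-175/2448)·(-204/175) = 1/12 ✓
b·A²c: 29/48·2/29 = 1/24 ✓; 4 stages ⇒ order 4.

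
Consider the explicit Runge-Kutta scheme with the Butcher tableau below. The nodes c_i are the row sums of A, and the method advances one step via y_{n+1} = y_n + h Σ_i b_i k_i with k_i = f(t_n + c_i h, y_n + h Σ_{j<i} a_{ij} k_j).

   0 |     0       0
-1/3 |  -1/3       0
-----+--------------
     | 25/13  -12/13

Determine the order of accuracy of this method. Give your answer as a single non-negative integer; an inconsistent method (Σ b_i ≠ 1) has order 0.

b = (25/13, -12/13)
c = (0, -1/3)
Σ b_i: 25/13·1 + (-12/13)·1 = 1 ✓
b·c: (-12/13)·(-1/3) = 4/13 ≠ 1/2 ⇒ order 1.

1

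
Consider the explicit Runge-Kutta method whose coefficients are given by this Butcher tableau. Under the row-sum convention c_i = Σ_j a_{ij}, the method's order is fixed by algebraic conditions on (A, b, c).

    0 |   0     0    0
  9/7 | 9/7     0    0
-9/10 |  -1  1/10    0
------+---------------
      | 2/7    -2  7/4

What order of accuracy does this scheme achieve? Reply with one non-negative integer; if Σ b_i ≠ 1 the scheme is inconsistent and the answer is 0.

b = (2/7, -2, 7/4)
c = (0, 9/7, -9/10)
Ac = (0, 0, 9/70)
Σ b_i: 2/7·1 + (-2)·1 + 7/4·1 = 1/28 ≠ 1 ⇒ order 0.

0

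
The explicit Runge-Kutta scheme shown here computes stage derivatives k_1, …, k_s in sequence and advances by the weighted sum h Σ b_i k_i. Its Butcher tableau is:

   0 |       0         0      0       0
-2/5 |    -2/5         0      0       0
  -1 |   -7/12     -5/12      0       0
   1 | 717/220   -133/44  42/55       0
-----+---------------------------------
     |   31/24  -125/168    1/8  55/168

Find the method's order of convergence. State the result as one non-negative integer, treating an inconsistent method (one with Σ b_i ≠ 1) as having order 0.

4

b = (31/24, -125/168, 1/8, 55/168)
c = (0, -2/5, -1, 1)
Ac = (0, 0, 1/6, 49/110)
Σ b_i: 31/24·1 + (-125/168)·1 + 1/8·1 + 55/168·1 = 1 ✓
b·c: (-125/168)·(-2/5) + 1/8·(-1) + 55/168·1 = 1/2 ✓
b·c²: (-125/168)·4/25 + 1/8·1 + 55/168·1 = 1/3 ✓
b·Ac: 1/8·1/6 + 55/168·49/110 = 1/6 ✓
b·c³: (-125/168)·(-8/125) + 1/8·(-1) + 55/168·1 = 1/4 ✓
b·(c∘Ac): 1/8·(-1/6) + 55/168·49/110 = 1/8 ✓
b·Ac²: 1/8·(-1/15) + 55/168·7/25 = 1/12 ✓
b·A²c: 55/168·7/55 = 1/24 ✓; 4 stages ⇒ order 4.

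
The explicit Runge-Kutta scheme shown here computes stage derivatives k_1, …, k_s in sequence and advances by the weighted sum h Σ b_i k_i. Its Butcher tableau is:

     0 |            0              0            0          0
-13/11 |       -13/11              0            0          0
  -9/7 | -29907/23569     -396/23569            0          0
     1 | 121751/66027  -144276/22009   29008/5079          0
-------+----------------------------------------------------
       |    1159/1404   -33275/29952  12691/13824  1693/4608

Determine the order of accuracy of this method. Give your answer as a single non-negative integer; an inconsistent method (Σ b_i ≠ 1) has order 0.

b = (1159/1404, -33275/29952, 12691/13824, 1693/4608)
c = (0, -13/11, -9/7, 1)
Ac = (0, 0, 36/1813, 684/1693)
Σ b_i: 1159/1404·1 + (-33275/29952)·1 + 12691/13824·1 + 1693/4608·1 = 1 ✓
b·c: (-33275/29952)·(-13/11) + 12691/13824·(-9/7) + 1693/4608·1 = 1/2 ✓
b·c²: (-33275/29952)·169/121 + 12691/13824·81/49 + 1693/4608·1 = 1/3 ✓
b·Ac: 12691/13824·36/1813 + 1693/4608·684/1693 = 1/6 ✓
b·c³: (-33275/29952)·(-2197/1331) + 12691/13824·(-729/343) + 1693/4608·1 = 1/4 ✓
b·(c∘Ac): 12691/13824·(-324/12691) + 1693/4608·684/1693 = 1/8 ✓
b·Ac²: 12691/13824·(-468/19943) + 1693/4608·5316/18623 = 1/12 ✓
b·A²c: 1693/4608·192/1693 = 1/24 ✓; 4 stages ⇒ order 4.

4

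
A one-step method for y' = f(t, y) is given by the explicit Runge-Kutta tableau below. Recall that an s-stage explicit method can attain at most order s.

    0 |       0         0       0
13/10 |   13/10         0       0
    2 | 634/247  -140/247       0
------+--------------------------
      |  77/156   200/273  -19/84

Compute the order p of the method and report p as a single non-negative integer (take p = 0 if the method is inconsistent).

b = (77/156, 200/273, -19/84)
c = (0, 13/10, 2)
Ac = (0, 0, -14/19)
Σ b_i: 77/156·1 + 200/273·1 + (-19/84)·1 = 1 ✓
b·c: 200/273·13/10 + (-19/84)·2 = 1/2 ✓
b·c²: 200/273·169/100 + (-19/84)·4 = 1/3 ✓
b·Ac: (-19/84)·(-14/19) = 1/6 ✓; 3 stages ⇒ order 3.

3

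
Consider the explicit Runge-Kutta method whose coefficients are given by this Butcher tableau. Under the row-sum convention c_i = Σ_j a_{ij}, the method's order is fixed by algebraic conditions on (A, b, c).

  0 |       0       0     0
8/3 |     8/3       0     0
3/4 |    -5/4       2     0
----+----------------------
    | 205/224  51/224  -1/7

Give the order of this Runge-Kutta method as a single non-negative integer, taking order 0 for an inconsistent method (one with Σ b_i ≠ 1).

b = (205/224, 51/224, -1/7)
c = (0, 8/3, 3/4)
Ac = (0, 0, 16/3)
Σ b_i: 205/224·1 + 51/224·1 + (-1/7)·1 = 1 ✓
b·c: 51/224·8/3 + (-1/7)·3/4 = 1/2 ✓
b·c²: 51/224·64/9 + (-1/7)·9/16 = 517/336 ≠ 1/3 ⇒ order 2.
b·Ac: (-1/7)·16/3 = -16/21 ≠ 1/6

2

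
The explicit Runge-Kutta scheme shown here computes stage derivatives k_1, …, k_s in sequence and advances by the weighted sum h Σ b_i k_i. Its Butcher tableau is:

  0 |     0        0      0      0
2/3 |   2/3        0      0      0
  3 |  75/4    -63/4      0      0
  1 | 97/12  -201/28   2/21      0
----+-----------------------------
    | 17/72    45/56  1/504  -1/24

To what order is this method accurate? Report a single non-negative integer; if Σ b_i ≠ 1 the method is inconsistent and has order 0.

b = (17/72, 45/56, 1/504, -1/24)
c = (0, 2/3, 3, 1)
Ac = (0, 0, -21/2, -9/2)
Σ b_i: 17/72·1 + 45/56·1 + 1/504·1 + (-1/24)·1 = 1 ✓
b·c: 45/56·2/3 + 1/504·3 + (-1/24)·1 = 1/2 ✓
b·c²: 45/56·4/9 + 1/504·9 + (-1/24)·1 = 1/3 ✓
b·Ac: 1/504·(-21/2) + (-1/24)·(-9/2) = 1/6 ✓
b·c³: 45/56·8/27 + 1/504·27 + (-1/24)·1 = 1/4 ✓
b·(c∘Ac): 1/504·(-63/2) + (-1/24)·(-9/2) = 1/8 ✓
b·Ac²: 1/504·(-7) + (-1/24)·(-7/3) = 1/12 ✓
b·A²c: (-1/24)·(-1) = 1/24 ✓; 4 stages ⇒ order 4.

4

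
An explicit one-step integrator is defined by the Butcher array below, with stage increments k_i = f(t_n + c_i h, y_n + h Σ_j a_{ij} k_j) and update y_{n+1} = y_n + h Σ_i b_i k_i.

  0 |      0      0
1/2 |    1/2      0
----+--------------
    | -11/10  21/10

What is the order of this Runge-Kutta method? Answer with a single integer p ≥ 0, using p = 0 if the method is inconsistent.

1

b = (-11/10, 21/10)
c = (0, 1/2)
Σ b_i: (-11/10)·1 + 21/10·1 = 1 ✓
b·c: 21/10·1/2 = 21/20 ≠ 1/2 ⇒ order 1.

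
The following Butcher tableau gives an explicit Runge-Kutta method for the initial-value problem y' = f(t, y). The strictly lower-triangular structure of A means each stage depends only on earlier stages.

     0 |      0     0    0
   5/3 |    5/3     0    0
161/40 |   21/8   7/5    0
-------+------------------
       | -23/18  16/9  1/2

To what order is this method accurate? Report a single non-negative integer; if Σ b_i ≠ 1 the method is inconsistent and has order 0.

b = (-23/18, 16/9, 1/2)
c = (0, 5/3, 161/40)
Ac = (0, 0, 7/3)
Σ b_i: (-23/18)·1 + 16/9·1 + 1/2·1 = 1 ✓
b·c: 16/9·5/3 + 1/2·161/40 = 10747/2160 ≠ 1/2 ⇒ order 1.

1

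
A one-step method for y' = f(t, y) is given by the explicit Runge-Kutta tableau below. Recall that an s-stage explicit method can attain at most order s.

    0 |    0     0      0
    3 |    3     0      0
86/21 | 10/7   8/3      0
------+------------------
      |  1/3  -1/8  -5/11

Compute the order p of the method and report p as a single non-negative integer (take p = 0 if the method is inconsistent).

b = (1/3, -1/8, -5/11)
c = (0, 3, 86/21)
Ac = (0, 0, 8)
Σ b_i: 1/3·1 + (-1/8)·1 + (-5/11)·1 = -65/264 ≠ 1 ⇒ order 0.

0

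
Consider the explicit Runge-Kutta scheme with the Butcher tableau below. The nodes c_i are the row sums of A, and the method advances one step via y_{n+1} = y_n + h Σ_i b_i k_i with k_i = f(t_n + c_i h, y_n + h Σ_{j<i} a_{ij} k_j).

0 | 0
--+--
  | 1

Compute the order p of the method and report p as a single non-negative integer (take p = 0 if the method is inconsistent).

b = (1)
c = (0)
Σ b_i: 1·1 = 1 ✓; 1 stage ⇒ order 1.

1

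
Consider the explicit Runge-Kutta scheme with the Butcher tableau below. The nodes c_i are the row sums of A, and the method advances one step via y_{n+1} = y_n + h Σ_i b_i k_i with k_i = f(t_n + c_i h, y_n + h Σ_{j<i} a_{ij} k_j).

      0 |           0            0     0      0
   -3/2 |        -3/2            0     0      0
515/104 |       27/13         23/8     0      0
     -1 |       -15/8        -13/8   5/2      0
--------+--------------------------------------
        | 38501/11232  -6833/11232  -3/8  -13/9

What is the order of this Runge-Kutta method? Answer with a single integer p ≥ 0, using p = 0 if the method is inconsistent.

2

b = (38501/11232, -6833/11232, -3/8, -13/9)
c = (0, -3/2, 515/104, -1)
Ac = (0, 0, -69/16, 1541/104)
Σ b_i: 38501/11232·1 + (-6833/11232)·1 + (-3/8)·1 + (-13/9)·1 = 1 ✓
b·c: (-6833/11232)·(-3/2) + (-3/8)·515/104 + (-13/9)·(-1) = 1/2 ✓
b·c²: (-6833/11232)·9/4 + (-3/8)·265225/10816 + (-13/9)·1 = -9351887/778752 ≠ 1/3 ⇒ order 2.
b·Ac: (-3/8)·(-69/16) + (-13/9)·1541/104 = -22793/1152 ≠ 1/6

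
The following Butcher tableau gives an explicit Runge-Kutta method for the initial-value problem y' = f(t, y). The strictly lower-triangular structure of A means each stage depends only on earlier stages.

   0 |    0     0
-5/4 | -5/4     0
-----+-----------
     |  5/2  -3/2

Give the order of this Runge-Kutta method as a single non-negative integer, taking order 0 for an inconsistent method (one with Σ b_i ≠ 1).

1

b = (5/2, -3/2)
c = (0, -5/4)
Σ b_i: 5/2·1 + (-3/2)·1 = 1 ✓
b·c: (-3/2)·(-5/4) = 15/8 ≠ 1/2 ⇒ order 1.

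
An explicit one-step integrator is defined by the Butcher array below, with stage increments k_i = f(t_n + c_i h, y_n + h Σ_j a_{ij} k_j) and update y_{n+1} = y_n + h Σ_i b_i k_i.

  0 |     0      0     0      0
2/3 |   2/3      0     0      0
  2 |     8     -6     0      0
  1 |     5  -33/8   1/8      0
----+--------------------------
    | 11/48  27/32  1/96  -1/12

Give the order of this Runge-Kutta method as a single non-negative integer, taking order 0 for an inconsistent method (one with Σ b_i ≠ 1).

4

b = (11/48, 27/32, 1/96, -1/12)
c = (0, 2/3, 2, 1)
Ac = (0, 0, -4, -5/2)
Σ b_i: 11/48·1 + 27/32·1 + 1/96·1 + (-1/12)·1 = 1 ✓
b·c: 27/32·2/3 + 1/96·2 + (-1/12)·1 = 1/2 ✓
b·c²: 27/32·4/9 + 1/96·4 + (-1/12)·1 = 1/3 ✓
b·Ac: 1/96·(-4) + (-1/12)·(-5/2) = 1/6 ✓
b·c³: 27/32·8/27 + 1/96·8 + (-1/12)·1 = 1/4 ✓
b·(c∘Ac): 1/96·(-8) + (-1/12)·(-5/2) = 1/8 ✓
b·Ac²: 1/96·(-8/3) + (-1/12)·(-4/3) = 1/12 ✓
b·A²c: (-1/12)·(-1/2) = 1/24 ✓; 4 stages ⇒ order 4.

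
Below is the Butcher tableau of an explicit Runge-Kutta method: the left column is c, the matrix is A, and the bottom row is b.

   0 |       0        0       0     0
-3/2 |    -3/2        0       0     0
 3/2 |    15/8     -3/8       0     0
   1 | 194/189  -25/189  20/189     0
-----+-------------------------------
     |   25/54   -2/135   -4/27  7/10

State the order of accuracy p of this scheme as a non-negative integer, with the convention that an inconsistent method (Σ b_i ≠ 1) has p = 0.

4

b = (25/54, -2/135, -4/27, 7/10)
c = (0, -3/2, 3/2, 1)
Ac = (0, 0, 9/16, 5/14)
Σ b_i: 25/54·1 + (-2/135)·1 + (-4/27)·1 + 7/10·1 = 1 ✓
b·c: (-2/135)·(-3/2) + (-4/27)·3/2 + 7/10·1 = 1/2 ✓
b·c²: (-2/135)·9/4 + (-4/27)·9/4 + 7/10·1 = 1/3 ✓
b·Ac: (-4/27)·9/16 + 7/10·5/14 = 1/6 ✓
b·c³: (-2/135)·(-27/8) + (-4/27)·27/8 + 7/10·1 = 1/4 ✓
b·(c∘Ac): (-4/27)·27/32 + 7/10·5/14 = 1/8 ✓
b·Ac²: (-4/27)·(-27/32) + 7/10·(-5/84) = 1/12 ✓
b·A²c: 7/10·5/84 = 1/24 ✓; 4 stages ⇒ order 4.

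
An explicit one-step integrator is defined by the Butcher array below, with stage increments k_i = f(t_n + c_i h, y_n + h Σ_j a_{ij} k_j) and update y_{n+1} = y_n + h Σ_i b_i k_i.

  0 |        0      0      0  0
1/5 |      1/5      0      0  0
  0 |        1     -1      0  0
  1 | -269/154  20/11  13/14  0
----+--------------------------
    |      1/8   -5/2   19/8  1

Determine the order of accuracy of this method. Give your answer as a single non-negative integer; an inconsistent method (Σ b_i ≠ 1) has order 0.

2

b = (1/8, -5/2, 19/8, 1)
c = (0, 1/5, 0, 1)
Ac = (0, 0, -1/5, 4/11)
Σ b_i: 1/8·1 + (-5/2)·1 + 19/8·1 + 1·1 = 1 ✓
b·c: (-5/2)·1/5 + 1·1 = 1/2 ✓
b·c²: (-5/2)·1/25 + 1·1 = 9/10 ≠ 1/3 ⇒ order 2.
b·Ac: 19/8·(-1/5) + 1·4/11 = -49/440 ≠ 1/6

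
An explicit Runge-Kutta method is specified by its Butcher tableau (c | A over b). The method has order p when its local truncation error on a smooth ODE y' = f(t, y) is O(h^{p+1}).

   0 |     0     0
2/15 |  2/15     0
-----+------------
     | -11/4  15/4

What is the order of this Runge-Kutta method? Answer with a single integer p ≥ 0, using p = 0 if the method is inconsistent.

2

b = (-11/4, 15/4)
c = (0, 2/15)
Σ b_i: (-11/4)·1 + 15/4·1 = 1 ✓
b·c: 15/4·2/15 = 1/2 ✓; 2 stages ⇒ order 2.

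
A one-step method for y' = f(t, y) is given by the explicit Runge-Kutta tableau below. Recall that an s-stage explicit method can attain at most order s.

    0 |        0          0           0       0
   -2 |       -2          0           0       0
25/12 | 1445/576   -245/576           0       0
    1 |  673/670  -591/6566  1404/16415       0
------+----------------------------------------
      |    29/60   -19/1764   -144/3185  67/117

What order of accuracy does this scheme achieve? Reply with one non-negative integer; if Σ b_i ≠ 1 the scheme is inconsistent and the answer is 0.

4

b = (29/60, -19/1764, -144/3185, 67/117)
c = (0, -2, 25/12, 1)
Ac = (0, 0, 245/288, 24/67)
Σ b_i: 29/60·1 + (-19/1764)·1 + (-144/3185)·1 + 67/117·1 = 1 ✓
b·c: (-19/1764)·(-2) + (-144/3185)·25/12 + 67/117·1 = 1/2 ✓
b·c²: (-19/1764)·4 + (-144/3185)·625/144 + 67/117·1 = 1/3 ✓
b·Ac: (-144/3185)·245/288 + 67/117·24/67 = 1/6 ✓
b·c³: (-19/1764)·(-8) + (-144/3185)·15625/1728 + 67/117·1 = 1/4 ✓
b·(c∘Ac): (-144/3185)·6125/3456 + 67/117·24/67 = 1/8 ✓
b·Ac²: (-144/3185)·(-245/144) + 67/117·3/268 = 1/12 ✓
b·A²c: 67/117·39/536 = 1/24 ✓; 4 stages ⇒ order 4.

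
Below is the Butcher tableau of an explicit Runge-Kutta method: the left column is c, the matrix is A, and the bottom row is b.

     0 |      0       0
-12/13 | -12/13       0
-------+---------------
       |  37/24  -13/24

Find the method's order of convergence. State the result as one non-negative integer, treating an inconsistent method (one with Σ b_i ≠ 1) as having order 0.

2

b = (37/24, -13/24)
c = (0, -12/13)
Σ b_i: 37/24·1 + (-13/24)·1 = 1 ✓
b·c: (-13/24)·(-12/13) = 1/2 ✓; 2 stages ⇒ order 2.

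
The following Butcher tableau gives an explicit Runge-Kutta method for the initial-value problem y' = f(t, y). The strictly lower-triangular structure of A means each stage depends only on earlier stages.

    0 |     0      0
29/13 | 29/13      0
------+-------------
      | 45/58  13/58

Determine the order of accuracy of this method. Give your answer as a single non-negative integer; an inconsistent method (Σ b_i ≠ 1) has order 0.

b = (45/58, 13/58)
c = (0, 29/13)
Σ b_i: 45/58·1 + 13/58·1 = 1 ✓
b·c: 13/58·29/13 = 1/2 ✓; 2 stages ⇒ order 2.

2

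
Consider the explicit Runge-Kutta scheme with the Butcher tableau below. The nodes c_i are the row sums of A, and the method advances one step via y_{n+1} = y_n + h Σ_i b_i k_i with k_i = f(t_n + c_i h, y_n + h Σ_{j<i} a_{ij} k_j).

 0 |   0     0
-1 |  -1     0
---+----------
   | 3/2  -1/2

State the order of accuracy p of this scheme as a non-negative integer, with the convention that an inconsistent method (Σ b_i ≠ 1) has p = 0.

b = (3/2, -1/2)
c = (0, -1)
Σ b_i: 3/2·1 + (-1/2)·1 = 1 ✓
b·c: (-1/2)·(-1) = 1/2 ✓; 2 stages ⇒ order 2.

2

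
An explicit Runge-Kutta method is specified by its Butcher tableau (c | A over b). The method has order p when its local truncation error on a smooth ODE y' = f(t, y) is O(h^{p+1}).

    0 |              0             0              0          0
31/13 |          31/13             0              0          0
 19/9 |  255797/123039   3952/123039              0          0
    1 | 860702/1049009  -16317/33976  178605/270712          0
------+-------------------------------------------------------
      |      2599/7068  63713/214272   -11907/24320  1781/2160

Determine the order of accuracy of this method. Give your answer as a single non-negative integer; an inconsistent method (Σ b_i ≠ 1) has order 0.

b = (2599/7068, 63713/214272, -11907/24320, 1781/2160)
c = (0, 31/13, 19/9, 1)
Ac = (0, 0, 304/3969, 441/1781)
Σ b_i: 2599/7068·1 + 63713/214272·1 + (-11907/24320)·1 + 1781/2160·1 = 1 ✓
b·c: 63713/214272·31/13 + (-11907/24320)·19/9 + 1781/2160·1 = 1/2 ✓
b·c²: 63713/214272·961/169 + (-11907/24320)·361/81 + 1781/2160·1 = 1/3 ✓
b·Ac: (-11907/24320)·304/3969 + 1781/2160·441/1781 = 1/6 ✓
b·c³: 63713/214272·29791/2197 + (-11907/24320)·6859/729 + 1781/2160·1 = 1/4 ✓
b·(c∘Ac): (-11907/24320)·5776/35721 + 1781/2160·441/1781 = 1/8 ✓
b·Ac²: (-11907/24320)·9424/51597 + 1781/2160·4851/23153 = 1/12 ✓
b·A²c: 1781/2160·90/1781 = 1/24 ✓; 4 stages ⇒ order 4.

4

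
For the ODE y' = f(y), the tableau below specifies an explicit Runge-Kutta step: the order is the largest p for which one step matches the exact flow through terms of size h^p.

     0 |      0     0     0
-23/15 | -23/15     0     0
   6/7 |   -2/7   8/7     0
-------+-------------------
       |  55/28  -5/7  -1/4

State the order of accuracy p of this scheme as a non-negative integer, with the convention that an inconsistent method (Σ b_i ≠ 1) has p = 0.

b = (55/28, -5/7, -1/4)
c = (0, -23/15, 6/7)
Ac = (0, 0, -184/105)
Σ b_i: 55/28·1 + (-5/7)·1 + (-1/4)·1 = 1 ✓
b·c: (-5/7)·(-23/15) + (-1/4)·6/7 = 37/42 ≠ 1/2 ⇒ order 1.

1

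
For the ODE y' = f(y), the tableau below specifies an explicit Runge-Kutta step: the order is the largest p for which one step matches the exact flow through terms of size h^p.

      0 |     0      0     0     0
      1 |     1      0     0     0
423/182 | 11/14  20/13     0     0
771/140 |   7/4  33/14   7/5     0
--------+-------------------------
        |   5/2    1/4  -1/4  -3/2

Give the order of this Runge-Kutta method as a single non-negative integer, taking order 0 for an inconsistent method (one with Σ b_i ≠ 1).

b = (5/2, 1/4, -1/4, -3/2)
c = (0, 1, 423/182, 771/140)
Ac = (0, 0, 20/13, 2553/455)
Σ b_i: 5/2·1 + 1/4·1 + (-1/4)·1 + (-3/2)·1 = 1 ✓
b·c: 1/4·1 + (-1/4)·423/182 + (-3/2)·771/140 = -15637/1820 ≠ 1/2 ⇒ order 1.

1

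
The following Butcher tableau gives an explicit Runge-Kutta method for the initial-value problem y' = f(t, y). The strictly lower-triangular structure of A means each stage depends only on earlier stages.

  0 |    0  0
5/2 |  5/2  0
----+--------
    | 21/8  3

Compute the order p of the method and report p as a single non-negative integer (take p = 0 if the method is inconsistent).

b = (21/8, 3)
c = (0, 5/2)
Σ b_i: 21/8·1 + 3·1 = 45/8 ≠ 1 ⇒ order 0.

0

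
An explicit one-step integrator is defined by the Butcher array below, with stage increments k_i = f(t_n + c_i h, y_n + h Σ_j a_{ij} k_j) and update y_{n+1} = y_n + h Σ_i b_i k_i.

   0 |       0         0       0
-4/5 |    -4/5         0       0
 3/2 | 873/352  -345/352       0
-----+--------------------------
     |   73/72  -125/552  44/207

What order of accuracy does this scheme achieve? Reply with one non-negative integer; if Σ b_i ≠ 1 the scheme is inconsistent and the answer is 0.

3

b = (73/72, -125/552, 44/207)
c = (0, -4/5, 3/2)
Ac = (0, 0, 69/88)
Σ b_i: 73/72·1 + (-125/552)·1 + 44/207·1 = 1 ✓
b·c: (-125/552)·(-4/5) + 44/207·3/2 = 1/2 ✓
b·c²: (-125/552)·16/25 + 44/207·9/4 = 1/3 ✓
b·Ac: 44/207·69/88 = 1/6 ✓; 3 stages ⇒ order 3.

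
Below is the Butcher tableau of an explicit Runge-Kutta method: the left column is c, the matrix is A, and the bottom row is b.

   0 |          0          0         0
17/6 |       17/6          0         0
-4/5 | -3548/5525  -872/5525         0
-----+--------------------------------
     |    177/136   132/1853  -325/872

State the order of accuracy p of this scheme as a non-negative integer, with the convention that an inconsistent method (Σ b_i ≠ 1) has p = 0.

b = (177/136, 132/1853, -325/872)
c = (0, 17/6, -4/5)
Ac = (0, 0, -436/975)
Σ b_i: 177/136·1 + 132/1853·1 + (-325/872)·1 = 1 ✓
b·c: 132/1853·17/6 + (-325/872)·(-4/5) = 1/2 ✓
b·c²: 132/1853·289/36 + (-325/872)·16/25 = 1/3 ✓
b·Ac: (-325/872)·(-436/975) = 1/6 ✓; 3 stages ⇒ order 3.

3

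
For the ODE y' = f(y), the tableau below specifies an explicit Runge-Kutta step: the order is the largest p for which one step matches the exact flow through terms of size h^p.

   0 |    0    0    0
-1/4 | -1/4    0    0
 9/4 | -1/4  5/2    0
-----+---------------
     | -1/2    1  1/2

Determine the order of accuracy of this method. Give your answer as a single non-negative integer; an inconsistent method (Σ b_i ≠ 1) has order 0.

1

b = (-1/2, 1, 1/2)
c = (0, -1/4, 9/4)
Ac = (0, 0, -5/8)
Σ b_i: (-1/2)·1 + 1·1 + 1/2·1 = 1 ✓
b·c: 1·(-1/4) + 1/2·9/4 = 7/8 ≠ 1/2 ⇒ order 1.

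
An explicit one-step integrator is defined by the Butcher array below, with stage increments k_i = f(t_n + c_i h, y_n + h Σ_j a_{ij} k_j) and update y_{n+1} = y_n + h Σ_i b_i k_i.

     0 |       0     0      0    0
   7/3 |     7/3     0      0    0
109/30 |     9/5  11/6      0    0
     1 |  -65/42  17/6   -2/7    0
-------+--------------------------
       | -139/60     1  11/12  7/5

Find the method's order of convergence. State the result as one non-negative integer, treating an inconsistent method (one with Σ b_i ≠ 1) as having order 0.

b = (-139/60, 1, 11/12, 7/5)
c = (0, 7/3, 109/30, 1)
Ac = (0, 0, 77/18, 3511/630)
Σ b_i: (-139/60)·1 + 1·1 + 11/12·1 + 7/5·1 = 1 ✓
b·c: 1·7/3 + 11/12·109/30 + 7/5·1 = 2543/360 ≠ 1/2 ⇒ order 1.

1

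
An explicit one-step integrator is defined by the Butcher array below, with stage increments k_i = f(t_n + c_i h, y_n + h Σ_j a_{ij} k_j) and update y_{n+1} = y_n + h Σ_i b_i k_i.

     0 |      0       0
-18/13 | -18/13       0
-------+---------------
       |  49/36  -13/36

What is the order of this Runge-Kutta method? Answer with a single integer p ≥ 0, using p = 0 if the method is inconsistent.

2

b = (49/36, -13/36)
c = (0, -18/13)
Σ b_i: 49/36·1 + (-13/36)·1 = 1 ✓
b·c: (-13/36)·(-18/13) = 1/2 ✓; 2 stages ⇒ order 2.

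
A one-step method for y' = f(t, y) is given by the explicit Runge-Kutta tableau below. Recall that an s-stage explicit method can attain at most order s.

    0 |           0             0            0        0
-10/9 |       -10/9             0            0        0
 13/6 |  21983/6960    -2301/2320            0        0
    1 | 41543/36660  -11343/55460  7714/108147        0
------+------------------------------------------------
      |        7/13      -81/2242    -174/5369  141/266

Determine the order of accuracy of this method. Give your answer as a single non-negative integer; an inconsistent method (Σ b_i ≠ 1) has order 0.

b = (7/13, -81/2242, -174/5369, 141/266)
c = (0, -10/9, 13/6, 1)
Ac = (0, 0, 767/696, 323/846)
Σ b_i: 7/13·1 + (-81/2242)·1 + (-174/5369)·1 + 141/266·1 = 1 ✓
b·c: (-81/2242)·(-10/9) + (-174/5369)·13/6 + 141/266·1 = 1/2 ✓
b·c²: (-81/2242)·100/81 + (-174/5369)·169/36 + 141/266·1 = 1/3 ✓
b·Ac: (-174/5369)·767/696 + 141/266·323/846 = 1/6 ✓
b·c³: (-81/2242)·(-1000/729) + (-174/5369)·2197/216 + 141/266·1 = 1/4 ✓
b·(c∘Ac): (-174/5369)·9971/4176 + 141/266·323/846 = 1/8 ✓
b·Ac²: (-174/5369)·(-3835/3132) + 141/266·209/2538 = 1/12 ✓
b·A²c: 141/266·133/1692 = 1/24 ✓; 4 stages ⇒ order 4.

4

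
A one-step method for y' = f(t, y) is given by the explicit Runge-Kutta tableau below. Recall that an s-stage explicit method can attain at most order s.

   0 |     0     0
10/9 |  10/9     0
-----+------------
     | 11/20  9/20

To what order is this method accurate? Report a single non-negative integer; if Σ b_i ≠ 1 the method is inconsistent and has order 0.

2

b = (11/20, 9/20)
c = (0, 10/9)
Σ b_i: 11/20·1 + 9/20·1 = 1 ✓
b·c: 9/20·10/9 = 1/2 ✓; 2 stages ⇒ order 2.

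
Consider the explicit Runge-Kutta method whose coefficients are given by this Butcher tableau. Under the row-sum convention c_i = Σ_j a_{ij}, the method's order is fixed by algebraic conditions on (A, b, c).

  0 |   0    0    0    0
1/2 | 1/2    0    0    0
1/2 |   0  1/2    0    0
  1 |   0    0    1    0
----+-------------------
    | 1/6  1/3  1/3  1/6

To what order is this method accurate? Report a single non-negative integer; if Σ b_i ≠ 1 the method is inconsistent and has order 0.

4

b = (1/6, 1/3, 1/3, 1/6)
c = (0, 1/2, 1/2, 1)
Ac = (0, 0, 1/4, 1/2)
Σ b_i: 1/6·1 + 1/3·1 + 1/3·1 + 1/6·1 = 1 ✓
b·c: 1/3·1/2 + 1/3·1/2 + 1/6·1 = 1/2 ✓
b·c²: 1/3·1/4 + 1/3·1/4 + 1/6·1 = 1/3 ✓
b·Ac: 1/3·1/4 + 1/6·1/2 = 1/6 ✓
b·c³: 1/3·1/8 + 1/3·1/8 + 1/6·1 = 1/4 ✓
b·(c∘Ac): 1/3·1/8 + 1/6·1/2 = 1/8 ✓
b·Ac²: 1/3·1/8 + 1/6·1/4 = 1/12 ✓
b·A²c: 1/6·1/4 = 1/24 ✓; 4 stages ⇒ order 4.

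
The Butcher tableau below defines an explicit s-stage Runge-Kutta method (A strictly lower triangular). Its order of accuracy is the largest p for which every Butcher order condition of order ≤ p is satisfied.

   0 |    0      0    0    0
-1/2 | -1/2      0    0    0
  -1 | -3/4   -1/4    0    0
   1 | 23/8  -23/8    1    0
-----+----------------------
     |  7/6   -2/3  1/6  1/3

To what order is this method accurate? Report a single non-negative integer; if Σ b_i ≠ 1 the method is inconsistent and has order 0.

b = (7/6, -2/3, 1/6, 1/3)
c = (0, -1/2, -1, 1)
Ac = (0, 0, 1/8, 7/16)
Σ b_i: 7/6·1 + (-2/3)·1 + 1/6·1 + 1/3·1 = 1 ✓
b·c: (-2/3)·(-1/2) + 1/6·(-1) + 1/3·1 = 1/2 ✓
b·c²: (-2/3)·1/4 + 1/6·1 + 1/3·1 = 1/3 ✓
b·Ac: 1/6·1/8 + 1/3·7/16 = 1/6 ✓
b·c³: (-2/3)·(-1/8) + 1/6·(-1) + 1/3·1 = 1/4 ✓
b·(c∘Ac): 1/6·(-1/8) + 1/3·7/16 = 1/8 ✓
b·Ac²: 1/6·(-1/16) + 1/3·9/32 = 1/12 ✓
b·A²c: 1/3·1/8 = 1/24 ✓; 4 stages ⇒ order 4.

4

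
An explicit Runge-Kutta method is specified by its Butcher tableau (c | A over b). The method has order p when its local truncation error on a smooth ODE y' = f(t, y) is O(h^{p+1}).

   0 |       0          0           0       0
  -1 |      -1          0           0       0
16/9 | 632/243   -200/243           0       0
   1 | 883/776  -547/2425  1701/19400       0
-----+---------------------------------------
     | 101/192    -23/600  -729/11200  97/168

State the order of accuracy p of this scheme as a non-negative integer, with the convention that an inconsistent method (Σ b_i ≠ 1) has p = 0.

b = (101/192, -23/600, -729/11200, 97/168)
c = (0, -1, 16/9, 1)
Ac = (0, 0, 200/243, 37/97)
Σ b_i: 101/192·1 + (-23/600)·1 + (-729/11200)·1 + 97/168·1 = 1 ✓
b·c: (-23/600)·(-1) + (-729/11200)·16/9 + 97/168·1 = 1/2 ✓
b·c²: (-23/600)·1 + (-729/11200)·256/81 + 97/168·1 = 1/3 ✓
b·Ac: (-729/11200)·200/243 + 97/168·37/97 = 1/6 ✓
b·c³: (-23/600)·(-1) + (-729/11200)·4096/729 + 97/168·1 = 1/4 ✓
b·(c∘Ac): (-729/11200)·3200/2187 + 97/168·37/97 = 1/8 ✓
b·Ac²: (-729/11200)·(-200/243) + 97/168·5/97 = 1/12 ✓
b·A²c: 97/168·7/97 = 1/24 ✓; 4 stages ⇒ order 4.

4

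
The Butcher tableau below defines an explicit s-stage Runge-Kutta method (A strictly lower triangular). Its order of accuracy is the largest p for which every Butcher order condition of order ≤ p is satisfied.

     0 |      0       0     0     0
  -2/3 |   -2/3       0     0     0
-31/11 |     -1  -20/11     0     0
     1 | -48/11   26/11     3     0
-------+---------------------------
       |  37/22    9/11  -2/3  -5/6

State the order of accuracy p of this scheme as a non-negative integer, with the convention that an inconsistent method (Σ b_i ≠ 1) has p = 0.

b = (37/22, 9/11, -2/3, -5/6)
c = (0, -2/3, -31/11, 1)
Ac = (0, 0, 40/33, -331/33)
Σ b_i: 37/22·1 + 9/11·1 + (-2/3)·1 + (-5/6)·1 = 1 ✓
b·c: 9/11·(-2/3) + (-2/3)·(-31/11) + (-5/6)·1 = 1/2 ✓
b·c²: 9/11·4/9 + (-2/3)·961/121 + (-5/6)·1 = -1395/242 ≠ 1/3 ⇒ order 2.
b·Ac: (-2/3)·40/33 + (-5/6)·(-331/33) = 1495/198 ≠ 1/6

2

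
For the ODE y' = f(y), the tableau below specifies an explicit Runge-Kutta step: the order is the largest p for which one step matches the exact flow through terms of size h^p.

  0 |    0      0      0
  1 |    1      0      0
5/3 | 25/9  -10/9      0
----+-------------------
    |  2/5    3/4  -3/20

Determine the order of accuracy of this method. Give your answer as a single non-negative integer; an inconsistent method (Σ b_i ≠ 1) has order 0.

3

b = (2/5, 3/4, -3/20)
c = (0, 1, 5/3)
Ac = (0, 0, -10/9)
Σ b_i: 2/5·1 + 3/4·1 + (-3/20)·1 = 1 ✓
b·c: 3/4·1 + (-3/20)·5/3 = 1/2 ✓
b·c²: 3/4·1 + (-3/20)·25/9 = 1/3 ✓
b·Ac: (-3/20)·(-10/9) = 1/6 ✓; 3 stages ⇒ order 3.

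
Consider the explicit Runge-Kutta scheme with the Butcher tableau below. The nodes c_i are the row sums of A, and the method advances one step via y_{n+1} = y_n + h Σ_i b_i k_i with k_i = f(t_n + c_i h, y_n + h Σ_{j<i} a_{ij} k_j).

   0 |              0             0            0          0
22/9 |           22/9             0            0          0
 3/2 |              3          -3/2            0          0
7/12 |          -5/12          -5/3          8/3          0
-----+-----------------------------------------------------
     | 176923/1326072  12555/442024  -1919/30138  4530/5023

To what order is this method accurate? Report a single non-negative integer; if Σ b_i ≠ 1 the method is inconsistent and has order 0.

b = (176923/1326072, 12555/442024, -1919/30138, 4530/5023)
c = (0, 22/9, 3/2, 7/12)
Ac = (0, 0, -11/3, -2/27)
Σ b_i: 176923/1326072·1 + 12555/442024·1 + (-1919/30138)·1 + 4530/5023·1 = 1 ✓
b·c: 12555/442024·22/9 + (-1919/30138)·3/2 + 4530/5023·7/12 = 1/2 ✓
b·c²: 12555/442024·484/81 + (-1919/30138)·9/4 + 4530/5023·49/144 = 1/3 ✓
b·Ac: (-1919/30138)·(-11/3) + 4530/5023·(-2/27) = 1/6 ✓
b·c³: 12555/442024·10648/729 + (-1919/30138)·27/8 + 4530/5023·343/1728 = 182749/482208 ≠ 1/4 ⇒ order 3.
b·(c∘Ac): (-1919/30138)·(-11/2) + 4530/5023·(-7/162) = 168841/542484 ≠ 1/8
b·Ac²: (-1919/30138)·(-242/27) + 4530/5023·(-962/243) = -406807/135621 ≠ 1/12
b·A²c: 4530/5023·(-88/9) = -132880/15069 ≠ 1/24

3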